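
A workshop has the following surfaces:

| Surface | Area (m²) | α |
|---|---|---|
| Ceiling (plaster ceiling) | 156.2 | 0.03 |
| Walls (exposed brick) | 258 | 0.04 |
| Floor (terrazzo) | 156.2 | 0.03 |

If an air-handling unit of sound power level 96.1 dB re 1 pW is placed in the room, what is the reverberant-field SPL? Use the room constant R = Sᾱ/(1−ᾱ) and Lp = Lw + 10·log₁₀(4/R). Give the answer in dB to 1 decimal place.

89.0 dB

A = 19.692 sabins; S = 570.4 m².
ᾱ = 0.0345, so room constant R = A/(1−ᾱ) = 20.396 m².
Lp = 96.1 + 10·log₁₀(4/20.396) = 96.1 + (-7.07) = 89.0 dB.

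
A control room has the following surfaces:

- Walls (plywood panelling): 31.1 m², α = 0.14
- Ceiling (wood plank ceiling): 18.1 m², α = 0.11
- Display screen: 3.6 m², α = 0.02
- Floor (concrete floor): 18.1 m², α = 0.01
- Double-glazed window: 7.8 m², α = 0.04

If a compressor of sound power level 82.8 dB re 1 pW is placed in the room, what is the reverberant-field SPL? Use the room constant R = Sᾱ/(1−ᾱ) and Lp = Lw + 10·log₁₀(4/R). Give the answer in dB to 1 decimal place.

A = 6.910 sabins; S = 78.7 m².
ᾱ = 6.910/78.7 = 0.0878; R = Sᾱ/(1−ᾱ) = 6.910/(1−0.0878) = 7.575 m².
Lp = Lw + 10 log₁₀(4/R) = 82.8 -2.77 = 80.0 dB.

80.0 dB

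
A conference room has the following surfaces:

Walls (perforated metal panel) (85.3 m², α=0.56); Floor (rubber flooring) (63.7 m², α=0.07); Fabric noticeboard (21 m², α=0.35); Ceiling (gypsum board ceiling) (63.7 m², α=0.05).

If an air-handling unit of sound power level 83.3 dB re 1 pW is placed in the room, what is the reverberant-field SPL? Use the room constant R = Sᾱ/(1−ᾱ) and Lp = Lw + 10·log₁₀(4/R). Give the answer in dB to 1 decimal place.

Σ(Sᵢαᵢ) = 85.3·0.56 + 63.7·0.07 + 21·0.35 + 63.7·0.05 = 62.762; total area S = 233.7 m².
ᾱ = 0.2686, so room constant R = A/(1−ᾱ) = 85.811 m².
Lp = 83.3 + 10·log₁₀(4/85.811) = 83.3 + (-13.31) = 70.0 dB.

70.0 dB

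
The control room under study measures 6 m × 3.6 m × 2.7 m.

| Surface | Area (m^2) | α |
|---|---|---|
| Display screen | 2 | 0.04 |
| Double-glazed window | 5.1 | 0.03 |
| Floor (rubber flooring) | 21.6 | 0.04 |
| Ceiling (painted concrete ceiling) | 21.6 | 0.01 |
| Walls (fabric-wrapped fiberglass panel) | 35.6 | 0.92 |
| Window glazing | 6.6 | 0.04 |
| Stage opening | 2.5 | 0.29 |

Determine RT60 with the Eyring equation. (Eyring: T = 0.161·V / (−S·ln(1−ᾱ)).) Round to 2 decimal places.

Total surface area S = 2 + 5.1 + 21.6 + 21.6 + 35.6 + 6.6 + 2.5 = 95.0 m^2.
Σ(Sᵢαᵢ) = 2×0.04 + 5.1×0.03 + 21.6×0.04 + 21.6×0.01 + 35.6×0.92 + 6.6×0.04 + 2.5×0.29 = 35.054.
Mean coefficient ᾱ = A/S = 0.3690.
−S·ln(1−ᾱ) = −95.0 × ln(1 − 0.3690) = 43.743.
V = 6 × 3.6 × 2.7 = 58.32 m³.
RT60 = 0.161 × 58.32 / 43.743 = 0.21 s.

0.21 seconds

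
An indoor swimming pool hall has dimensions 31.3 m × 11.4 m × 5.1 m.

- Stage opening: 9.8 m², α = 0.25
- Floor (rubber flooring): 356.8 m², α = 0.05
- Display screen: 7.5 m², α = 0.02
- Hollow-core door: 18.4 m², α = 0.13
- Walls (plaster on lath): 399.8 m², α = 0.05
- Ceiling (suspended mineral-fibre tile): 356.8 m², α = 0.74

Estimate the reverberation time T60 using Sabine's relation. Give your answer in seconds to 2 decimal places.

0.95 s

Summing Sᵢαᵢ: 2.450 + 17.840 + 0.150 + 2.392 + 19.990 + 264.032 → A = 306.854 sabins.
Volume V = 31.3 × 11.4 × 5.1 = 1819.782 m³.
Sabine: RT60 = 0.161 × 1819.782 / 306.854 = 0.95 s.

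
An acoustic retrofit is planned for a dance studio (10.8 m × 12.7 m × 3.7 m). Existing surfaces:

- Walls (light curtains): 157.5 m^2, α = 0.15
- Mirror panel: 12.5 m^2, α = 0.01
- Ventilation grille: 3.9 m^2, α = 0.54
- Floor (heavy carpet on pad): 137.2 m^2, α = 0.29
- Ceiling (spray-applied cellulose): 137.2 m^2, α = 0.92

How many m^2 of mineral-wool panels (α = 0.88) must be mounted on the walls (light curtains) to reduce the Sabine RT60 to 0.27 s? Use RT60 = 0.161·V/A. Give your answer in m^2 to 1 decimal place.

151.7

Summing Sᵢαᵢ: 23.625 + 0.125 + 2.106 + 39.788 + 126.224 → A₁ = 191.868 sabins.
V = 507.492 m³. Target absorption A₂ = 0.161 × 507.492 / 0.27 = 302.616 sabins.
Absorption to add: 302.616 − 191.868 = 110.748 sabins.
Each m^2 of panel replacing the walls (light curtains) adds (0.88 − 0.15) = 0.73 sabins.
Area = ΔA/Δα = 110.748/0.73 = 151.7 m^2.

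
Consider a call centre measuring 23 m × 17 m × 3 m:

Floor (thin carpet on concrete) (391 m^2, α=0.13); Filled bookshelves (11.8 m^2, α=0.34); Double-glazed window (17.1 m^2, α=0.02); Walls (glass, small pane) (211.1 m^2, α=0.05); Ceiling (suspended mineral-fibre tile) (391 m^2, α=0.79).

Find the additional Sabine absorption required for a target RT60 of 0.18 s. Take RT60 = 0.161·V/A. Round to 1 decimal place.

674.6 sabins

Summing Sᵢαᵢ: 50.830 + 4.012 + 0.342 + 10.555 + 308.890 → A₁ = 374.629 sabins.
For T = 0.18 s, need A₂ = 0.161·V/T = 0.161·1173/0.18 = 1049.183 sabins.
Shortfall: 1049.183 − 374.629 = 674.6 sabins.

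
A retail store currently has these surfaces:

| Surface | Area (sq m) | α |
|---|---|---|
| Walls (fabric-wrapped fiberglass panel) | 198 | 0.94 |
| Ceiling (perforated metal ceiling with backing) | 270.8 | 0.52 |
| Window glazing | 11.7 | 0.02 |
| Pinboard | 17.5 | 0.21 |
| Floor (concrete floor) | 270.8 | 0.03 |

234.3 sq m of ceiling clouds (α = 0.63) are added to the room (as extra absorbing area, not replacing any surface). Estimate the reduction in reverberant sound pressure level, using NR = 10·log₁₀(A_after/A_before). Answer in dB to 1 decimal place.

A_before = Σ Sᵢαᵢ = 198·0.94 + 270.8·0.52 + 11.7·0.02 + 17.5·0.21 + 270.8·0.03 = 338.969 sabins.
Treatment contributes 234.3·0.63 = 147.609 sabins.
New total A_after = 486.578 sabins.
NR = 10·log₁₀(486.578/338.969) = 1.6 dB.

1.6 dB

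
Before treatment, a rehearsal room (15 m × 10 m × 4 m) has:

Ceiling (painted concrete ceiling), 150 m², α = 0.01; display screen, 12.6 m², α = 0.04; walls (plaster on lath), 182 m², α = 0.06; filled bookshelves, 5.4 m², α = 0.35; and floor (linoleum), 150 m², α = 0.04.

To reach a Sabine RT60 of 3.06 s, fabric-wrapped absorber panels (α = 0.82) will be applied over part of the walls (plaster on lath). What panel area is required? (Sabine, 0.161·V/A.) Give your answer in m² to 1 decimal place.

A₁ = Σ Sᵢαᵢ = 150×0.01 + 12.6×0.04 + 182×0.06 + 5.4×0.35 + 150×0.04 = 20.814 sabins.
V = 600 m³. Target absorption A₂ = 0.161 × 600 / 3.06 = 31.569 sabins.
Absorption to add: 31.569 − 20.814 = 10.755 sabins.
Each m² of panel replacing the walls (plaster on lath) adds (0.82 − 0.06) = 0.76 sabins.
Area = ΔA/Δα = 10.755/0.76 = 14.2 m².

14.2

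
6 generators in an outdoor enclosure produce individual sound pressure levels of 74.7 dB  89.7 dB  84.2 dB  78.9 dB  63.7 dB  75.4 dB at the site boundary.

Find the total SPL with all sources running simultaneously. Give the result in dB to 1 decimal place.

91.3 dB

Sum in the linear (power) domain: Σ 10^(Lᵢ/10) = 10^(74.7/10) + 10^(89.7/10) + 10^(84.2/10) + 10^(78.9/10) + 10^(63.7/10) + 10^(75.4/10) = 1.34e+09.
Combined level = 10 log₁₀(1.34e+09) = 91.3 dB.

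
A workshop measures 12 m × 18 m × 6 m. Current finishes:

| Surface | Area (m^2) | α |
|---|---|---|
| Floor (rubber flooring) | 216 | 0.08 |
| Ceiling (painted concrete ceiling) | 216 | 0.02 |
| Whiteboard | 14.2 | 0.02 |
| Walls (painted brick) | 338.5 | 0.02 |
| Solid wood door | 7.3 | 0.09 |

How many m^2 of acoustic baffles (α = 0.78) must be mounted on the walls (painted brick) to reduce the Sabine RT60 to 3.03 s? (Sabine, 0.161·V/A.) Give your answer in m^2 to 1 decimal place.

52.0

Total absorption A₁ = 216×0.08 + 216×0.02 + 14.2×0.02 + 338.5×0.02 + 7.3×0.09
  = 17.280 + 4.320 + 0.284 + 6.770 + 0.657 = 29.311 m^2 sabins.
Required A₂ = 0.161·1296/3.03 = 68.863 sabins.
Absorption to add: 68.863 − 29.311 = 39.552 sabins.
Each m^2 of panel replacing the walls (painted brick) adds (0.78 − 0.02) = 0.76 sabins.
Panel area = 39.552 / 0.76 = 52.0 m^2.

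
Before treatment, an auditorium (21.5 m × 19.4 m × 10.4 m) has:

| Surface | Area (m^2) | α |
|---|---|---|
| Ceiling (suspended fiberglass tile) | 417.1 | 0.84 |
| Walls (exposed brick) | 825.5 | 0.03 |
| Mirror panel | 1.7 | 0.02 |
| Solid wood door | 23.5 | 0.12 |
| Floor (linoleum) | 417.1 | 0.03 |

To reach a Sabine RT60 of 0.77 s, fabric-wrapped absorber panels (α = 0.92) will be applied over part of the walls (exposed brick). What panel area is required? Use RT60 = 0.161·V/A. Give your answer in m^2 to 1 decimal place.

580.3

Summing Sᵢαᵢ: 350.364 + 24.765 + 0.034 + 2.820 + 12.513 → A₁ = 390.496 sabins.
Required A₂ = 0.161·4337.84/0.77 = 907.003 sabins.
Absorption to add: 907.003 − 390.496 = 516.507 sabins.
Net gain per m^2: Δα = 0.92 − 0.03 = 0.89.
Area = ΔA/Δα = 516.507/0.89 = 580.3 m^2.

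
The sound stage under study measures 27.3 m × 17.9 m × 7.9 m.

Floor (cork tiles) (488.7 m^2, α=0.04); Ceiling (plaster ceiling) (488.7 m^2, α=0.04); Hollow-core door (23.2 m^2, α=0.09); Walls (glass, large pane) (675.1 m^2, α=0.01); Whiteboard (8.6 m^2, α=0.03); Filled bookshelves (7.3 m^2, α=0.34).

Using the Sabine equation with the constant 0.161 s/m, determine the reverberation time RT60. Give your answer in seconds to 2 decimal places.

12.27 sec

Summing Sᵢαᵢ: 19.548 + 19.548 + 2.088 + 6.751 + 0.258 + 2.482 → A = 50.675 sabins.
Room volume: 3860.493 m³.
T = 0.161 V/A = 0.161·3860.493/50.675 = 12.27 s.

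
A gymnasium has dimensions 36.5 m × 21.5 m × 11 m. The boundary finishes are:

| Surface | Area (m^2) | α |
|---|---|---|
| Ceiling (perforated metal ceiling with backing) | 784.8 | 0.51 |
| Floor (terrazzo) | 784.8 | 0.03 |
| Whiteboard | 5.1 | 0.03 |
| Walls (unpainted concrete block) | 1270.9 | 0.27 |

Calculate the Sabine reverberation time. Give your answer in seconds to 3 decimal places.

1.812 seconds

A = Σ Sᵢαᵢ = 784.8·0.51 + 784.8·0.03 + 5.1·0.03 + 1270.9·0.27 = 767.088 sabins.
V = 36.5·21.5·11 = 8632.25 m³.
Sabine: RT60 = 0.161 × 8632.25 / 767.088 = 1.812 s.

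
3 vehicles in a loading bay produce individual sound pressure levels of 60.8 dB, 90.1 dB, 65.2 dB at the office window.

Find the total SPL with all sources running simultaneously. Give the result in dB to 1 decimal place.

Sum in the linear (power) domain: Σ 10^(Lᵢ/10) = 10^(60.8/10) + 10^(90.1/10) + 10^(65.2/10) = 1.028e+09.
Back to dB: 10·log₁₀ Σ = 90.1 dB.

90.1 dB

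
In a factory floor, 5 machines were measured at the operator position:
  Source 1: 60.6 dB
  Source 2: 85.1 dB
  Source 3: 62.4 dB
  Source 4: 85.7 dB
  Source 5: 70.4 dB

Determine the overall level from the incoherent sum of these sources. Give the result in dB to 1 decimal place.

Σ 10^(Lᵢ/10) = 7.09e+08.
L_total = 10·log₁₀(7.09e+08) = 88.5 dB.

88.5 dB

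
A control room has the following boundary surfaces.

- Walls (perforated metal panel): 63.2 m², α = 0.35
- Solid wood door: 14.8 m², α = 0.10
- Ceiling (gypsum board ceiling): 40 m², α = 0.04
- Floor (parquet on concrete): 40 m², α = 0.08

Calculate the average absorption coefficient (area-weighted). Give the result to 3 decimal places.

S = Σ Sᵢ = 63.2 + 14.8 + 40 + 40 = 158.0 m².
A = 63.2·0.35 + 14.8·0.10 + 40·0.04 + 40·0.08 = 28.400 sabins.
ᾱ = A/S = 0.180.

0.180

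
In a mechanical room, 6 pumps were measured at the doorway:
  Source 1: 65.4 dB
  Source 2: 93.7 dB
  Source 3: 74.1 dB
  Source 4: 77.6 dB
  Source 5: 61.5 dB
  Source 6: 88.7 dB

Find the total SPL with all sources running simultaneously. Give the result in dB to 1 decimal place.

Converting to relative power and adding: 10^(65.4/10) + 10^(93.7/10) + 10^(74.1/10) + 10^(77.6/10) + 10^(61.5/10) + 10^(88.7/10) = 3.174e+09.
Combined level = 10 log₁₀(3.174e+09) = 95.0 dB.

95.0 dB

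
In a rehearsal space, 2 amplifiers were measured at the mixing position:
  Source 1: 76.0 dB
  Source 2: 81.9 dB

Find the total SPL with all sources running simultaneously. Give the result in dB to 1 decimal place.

82.9 dB

Converting to relative power and adding: 10^(76.0/10) + 10^(81.9/10) = 1.947e+08.
L_total = 10·log₁₀(1.947e+08) = 82.9 dB.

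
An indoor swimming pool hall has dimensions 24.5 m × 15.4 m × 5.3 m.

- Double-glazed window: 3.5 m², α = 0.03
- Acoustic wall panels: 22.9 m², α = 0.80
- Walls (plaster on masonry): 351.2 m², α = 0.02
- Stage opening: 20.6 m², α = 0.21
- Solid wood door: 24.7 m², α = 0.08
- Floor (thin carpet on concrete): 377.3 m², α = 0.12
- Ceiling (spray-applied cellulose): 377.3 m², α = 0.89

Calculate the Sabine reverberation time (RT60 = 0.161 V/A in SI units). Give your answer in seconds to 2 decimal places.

Summing Sᵢαᵢ: 0.105 + 18.320 + 7.024 + 4.326 + 1.976 + 45.276 + 335.797 → A = 412.824 sabins.
V = 24.5·15.4·5.3 = 1999.69 m³.
Sabine: RT60 = 0.161 × 1999.69 / 412.824 = 0.78 s.

0.78 sec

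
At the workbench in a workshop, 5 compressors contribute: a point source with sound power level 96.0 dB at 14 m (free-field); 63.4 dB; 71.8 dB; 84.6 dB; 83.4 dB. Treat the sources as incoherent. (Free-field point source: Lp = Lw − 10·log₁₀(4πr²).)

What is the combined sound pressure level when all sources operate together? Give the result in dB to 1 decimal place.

Source at 14 m: Lp = 96.0 − 10·log₁₀(4π·14²) = 96.0 − 10·log₁₀(2463.009) = 62.1 dB.
Converting to relative power and adding: 10^(62.1/10) + 10^(63.4/10) + 10^(71.8/10) + 10^(84.6/10) + 10^(83.4/10) = 5.261e+08.
Back to dB: 10·log₁₀ Σ = 87.2 dB.

87.2 dB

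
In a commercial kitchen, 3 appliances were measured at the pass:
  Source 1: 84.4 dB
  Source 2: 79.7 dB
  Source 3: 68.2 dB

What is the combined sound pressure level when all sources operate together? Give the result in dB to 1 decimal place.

Σ 10^(Lᵢ/10) = 3.754e+08.
Back to dB: 10·log₁₀ Σ = 85.7 dB.

85.7 dB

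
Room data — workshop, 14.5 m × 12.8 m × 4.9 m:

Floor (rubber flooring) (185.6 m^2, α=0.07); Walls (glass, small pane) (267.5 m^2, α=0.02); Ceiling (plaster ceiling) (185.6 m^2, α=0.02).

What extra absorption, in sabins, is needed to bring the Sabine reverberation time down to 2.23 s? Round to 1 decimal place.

43.6 sabins

Equivalent absorption area: A₁ = 185.6*0.07 + 267.5*0.02 + 185.6*0.02 = 22.054 m^2.
V = 909.44 m³. Required absorption A₂ = 0.161 × 909.44 / 2.23 = 65.659 sabins.
Additional absorption ΔA = 65.659 − 22.054 = 43.6 sabins.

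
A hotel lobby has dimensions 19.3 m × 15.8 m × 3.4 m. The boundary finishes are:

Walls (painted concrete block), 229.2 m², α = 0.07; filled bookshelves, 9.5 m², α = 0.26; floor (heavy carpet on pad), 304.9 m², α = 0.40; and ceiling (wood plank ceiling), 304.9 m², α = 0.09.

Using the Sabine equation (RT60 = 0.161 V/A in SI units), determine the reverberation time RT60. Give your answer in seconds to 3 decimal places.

Total absorption A = 229.2·0.07 + 9.5·0.26 + 304.9·0.40 + 304.9·0.09
  = 16.044 + 2.470 + 121.960 + 27.441 = 167.915 m² sabins.
Volume V = 19.3 × 15.8 × 3.4 = 1036.796 m³.
T = 0.161 V/A = 0.161·1036.796/167.915 = 0.994 s.

0.994 s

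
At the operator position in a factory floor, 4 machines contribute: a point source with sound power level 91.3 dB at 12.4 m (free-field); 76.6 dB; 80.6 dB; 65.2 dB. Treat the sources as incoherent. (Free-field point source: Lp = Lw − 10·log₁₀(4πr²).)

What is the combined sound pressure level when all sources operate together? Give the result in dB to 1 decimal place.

Source at 12.4 m: Lp = 91.3 − 10·log₁₀(4π·12.4²) = 91.3 − 10·log₁₀(1932.205) = 58.4 dB.
Sum in the linear (power) domain: Σ 10^(Lᵢ/10) = 10^(58.4/10) + 10^(76.6/10) + 10^(80.6/10) + 10^(65.2/10) = 1.645e+08.
Combined level = 10 log₁₀(1.645e+08) = 82.2 dB.

82.2 dB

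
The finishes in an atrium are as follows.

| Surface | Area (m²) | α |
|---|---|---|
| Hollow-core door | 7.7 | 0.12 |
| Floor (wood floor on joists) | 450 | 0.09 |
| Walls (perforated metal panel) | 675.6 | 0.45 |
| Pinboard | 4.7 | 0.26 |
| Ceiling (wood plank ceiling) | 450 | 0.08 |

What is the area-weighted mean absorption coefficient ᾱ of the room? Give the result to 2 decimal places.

S = Σ Sᵢ = 7.7 + 450 + 675.6 + 4.7 + 450 = 1588.0 m².
A = 7.7*0.12 + 450*0.09 + 675.6*0.45 + 4.7*0.26 + 450*0.08 = 382.666 sabins.
ᾱ = 382.666 / 1588.0 = 0.24.

0.24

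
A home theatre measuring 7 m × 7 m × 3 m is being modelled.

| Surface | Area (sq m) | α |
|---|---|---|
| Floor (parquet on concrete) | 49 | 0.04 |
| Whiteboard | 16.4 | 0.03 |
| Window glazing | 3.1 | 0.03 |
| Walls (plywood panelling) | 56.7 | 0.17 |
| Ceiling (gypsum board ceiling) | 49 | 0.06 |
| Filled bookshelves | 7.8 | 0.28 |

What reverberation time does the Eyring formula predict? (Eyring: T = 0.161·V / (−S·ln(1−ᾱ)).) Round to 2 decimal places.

1.30 seconds

Total surface area S = 49 + 16.4 + 3.1 + 56.7 + 49 + 7.8 = 182.0 sq m.
Absorption A = 49×0.04 + 16.4×0.03 + 3.1×0.03 + 56.7×0.17 + 49×0.06 + 7.8×0.28 = 17.308 sabins.
Mean coefficient ᾱ = A/S = 0.0951.
−S·ln(1−ᾱ) = −182.0 × ln(1 − 0.0951) = 18.187.
V = 7 × 7 × 3 = 147 m³.
T = 0.161·V/[−S·ln(1−ᾱ)] = 0.161·147/18.187 = 1.30 s.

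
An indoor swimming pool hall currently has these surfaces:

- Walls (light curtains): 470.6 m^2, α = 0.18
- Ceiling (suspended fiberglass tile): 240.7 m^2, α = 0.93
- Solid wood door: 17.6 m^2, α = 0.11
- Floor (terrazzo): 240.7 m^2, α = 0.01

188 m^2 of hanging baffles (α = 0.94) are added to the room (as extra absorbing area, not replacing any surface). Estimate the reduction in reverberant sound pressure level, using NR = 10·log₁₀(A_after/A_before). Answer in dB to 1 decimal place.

1.9 dB

A_before = Σ Sᵢαᵢ = 470.6·0.18 + 240.7·0.93 + 17.6·0.11 + 240.7·0.01 = 312.902 sabins.
Added absorption = 188 × 0.94 = 176.720 sabins.
New total A_after = 489.622 sabins.
Reduction = 10 log₁₀(A_after/A_before) = 10 log₁₀(1.5648) = 1.9 dB.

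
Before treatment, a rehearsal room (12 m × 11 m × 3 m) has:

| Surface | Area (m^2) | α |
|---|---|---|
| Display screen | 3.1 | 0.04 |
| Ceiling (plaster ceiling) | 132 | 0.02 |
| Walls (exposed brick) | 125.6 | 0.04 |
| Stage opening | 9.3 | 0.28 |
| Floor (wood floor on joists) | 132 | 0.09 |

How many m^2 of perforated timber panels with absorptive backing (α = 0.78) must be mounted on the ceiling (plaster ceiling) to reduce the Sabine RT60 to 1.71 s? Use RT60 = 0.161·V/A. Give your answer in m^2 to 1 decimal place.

Equivalent absorption area: A₁ = 3.1×0.04 + 132×0.02 + 125.6×0.04 + 9.3×0.28 + 132×0.09 = 22.272 m^2.
Required A₂ = 0.161·396/1.71 = 37.284 sabins.
ΔA needed = 37.284 − 22.272 = 15.012 sabins.
Each m^2 of panel replacing the ceiling (plaster ceiling) adds (0.78 − 0.02) = 0.76 sabins.
Area = ΔA/Δα = 15.012/0.76 = 19.8 m^2.

19.8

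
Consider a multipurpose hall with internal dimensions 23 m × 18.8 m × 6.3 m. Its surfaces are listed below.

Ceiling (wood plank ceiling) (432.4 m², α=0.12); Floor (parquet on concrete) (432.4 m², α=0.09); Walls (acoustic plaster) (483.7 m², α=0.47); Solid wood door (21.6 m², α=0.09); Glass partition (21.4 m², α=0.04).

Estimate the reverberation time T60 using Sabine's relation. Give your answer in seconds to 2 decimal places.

1.37 s

Summing Sᵢαᵢ: 51.888 + 38.916 + 227.339 + 1.944 + 0.856 → A = 320.943 sabins.
V = 23·18.8·6.3 = 2724.12 m³.
Sabine: RT60 = 0.161 × 2724.12 / 320.943 = 1.37 s.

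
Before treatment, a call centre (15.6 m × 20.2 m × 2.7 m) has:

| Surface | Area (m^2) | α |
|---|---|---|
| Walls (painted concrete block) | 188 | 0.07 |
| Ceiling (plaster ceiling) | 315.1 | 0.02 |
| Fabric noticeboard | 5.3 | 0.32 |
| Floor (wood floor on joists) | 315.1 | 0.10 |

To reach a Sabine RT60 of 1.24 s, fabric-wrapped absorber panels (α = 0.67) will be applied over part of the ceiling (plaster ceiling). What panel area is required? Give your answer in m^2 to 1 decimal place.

88.9

Summing Sᵢαᵢ: 13.160 + 6.302 + 1.696 + 31.510 → A₁ = 52.668 sabins.
Required A₂ = 0.161·850.824/1.24 = 110.470 sabins.
Absorption to add: 110.470 − 52.668 = 57.802 sabins.
Net gain per m^2: Δα = 0.67 − 0.02 = 0.65.
Panel area = 57.802 / 0.65 = 88.9 m^2.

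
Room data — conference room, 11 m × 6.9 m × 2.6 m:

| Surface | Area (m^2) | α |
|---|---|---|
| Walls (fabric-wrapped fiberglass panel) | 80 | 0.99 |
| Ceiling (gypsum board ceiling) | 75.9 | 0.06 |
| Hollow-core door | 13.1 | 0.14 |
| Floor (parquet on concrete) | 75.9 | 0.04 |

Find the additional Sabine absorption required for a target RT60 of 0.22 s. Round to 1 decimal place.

A₁ = Σ Sᵢαᵢ = 80·0.99 + 75.9·0.06 + 13.1·0.14 + 75.9·0.04 = 88.624 sabins.
For T = 0.22 s, need A₂ = 0.161·V/T = 0.161·197.34/0.22 = 144.417 sabins.
Shortfall: 144.417 − 88.624 = 55.8 sabins.

55.8 sabins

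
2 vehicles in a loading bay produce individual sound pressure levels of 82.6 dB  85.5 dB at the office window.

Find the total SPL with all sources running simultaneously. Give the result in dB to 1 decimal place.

Sum in the linear (power) domain: Σ 10^(Lᵢ/10) = 10^(82.6/10) + 10^(85.5/10) = 5.368e+08.
Back to dB: 10·log₁₀ Σ = 87.3 dB.

87.3 dB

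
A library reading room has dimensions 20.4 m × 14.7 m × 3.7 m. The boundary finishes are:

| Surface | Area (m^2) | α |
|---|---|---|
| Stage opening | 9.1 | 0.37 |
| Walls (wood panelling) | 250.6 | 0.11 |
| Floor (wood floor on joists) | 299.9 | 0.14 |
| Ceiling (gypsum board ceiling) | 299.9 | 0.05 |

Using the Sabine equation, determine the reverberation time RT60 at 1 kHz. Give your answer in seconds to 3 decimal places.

2.032 seconds

Total absorption A = 9.1×0.37 + 250.6×0.11 + 299.9×0.14 + 299.9×0.05
  = 3.367 + 27.566 + 41.986 + 14.995 = 87.914 m^2 sabins.
Room volume: 1109.556 m³.
Sabine: RT60 = 0.161 × 1109.556 / 87.914 = 2.032 s.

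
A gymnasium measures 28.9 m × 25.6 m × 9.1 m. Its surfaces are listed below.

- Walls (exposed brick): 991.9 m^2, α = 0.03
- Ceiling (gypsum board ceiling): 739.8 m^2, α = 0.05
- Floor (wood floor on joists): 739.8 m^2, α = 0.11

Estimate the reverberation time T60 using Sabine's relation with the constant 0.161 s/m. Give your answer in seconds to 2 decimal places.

7.32 sec

Summing Sᵢαᵢ: 29.757 + 36.990 + 81.378 → A = 148.125 sabins.
V = 28.9·25.6·9.1 = 6732.544 m³.
RT60 = 0.161 · V / A = 0.161 × 6732.544 / 148.125 = 7.32 s.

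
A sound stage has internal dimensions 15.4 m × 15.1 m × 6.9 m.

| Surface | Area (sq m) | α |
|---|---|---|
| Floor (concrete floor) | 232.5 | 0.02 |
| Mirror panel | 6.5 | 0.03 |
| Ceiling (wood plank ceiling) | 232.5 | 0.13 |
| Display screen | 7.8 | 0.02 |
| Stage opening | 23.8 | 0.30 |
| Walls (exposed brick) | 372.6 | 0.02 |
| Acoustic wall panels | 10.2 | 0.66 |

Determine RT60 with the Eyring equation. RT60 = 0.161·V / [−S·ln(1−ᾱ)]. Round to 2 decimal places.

Total surface area S = 232.5 + 6.5 + 232.5 + 7.8 + 23.8 + 372.6 + 10.2 = 885.9 sq m.
Σ(Sᵢαᵢ) = 232.5·0.02 + 6.5·0.03 + 232.5·0.13 + 7.8·0.02 + 23.8·0.30 + 372.6·0.02 + 10.2·0.66 = 56.550.
Mean coefficient ᾱ = A/S = 0.0638.
Eyring denominator: −S ln(1−ᾱ) = 58.404.
V = 15.4 × 15.1 × 6.9 = 1604.526 m³.
RT60 = 0.161 × 1604.526 / 58.404 = 4.42 s.

4.42 sec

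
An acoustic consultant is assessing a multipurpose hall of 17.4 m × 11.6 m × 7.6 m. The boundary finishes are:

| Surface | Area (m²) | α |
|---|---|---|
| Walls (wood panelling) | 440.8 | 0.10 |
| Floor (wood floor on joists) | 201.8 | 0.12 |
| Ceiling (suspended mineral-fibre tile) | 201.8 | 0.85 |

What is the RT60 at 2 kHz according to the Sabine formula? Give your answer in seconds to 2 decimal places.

Total absorption A = 440.8×0.10 + 201.8×0.12 + 201.8×0.85
  = 44.080 + 24.216 + 171.530 = 239.826 m² sabins.
V = 17.4·11.6·7.6 = 1533.984 m³.
T = 0.161 V/A = 0.161·1533.984/239.826 = 1.03 s.

1.03 sec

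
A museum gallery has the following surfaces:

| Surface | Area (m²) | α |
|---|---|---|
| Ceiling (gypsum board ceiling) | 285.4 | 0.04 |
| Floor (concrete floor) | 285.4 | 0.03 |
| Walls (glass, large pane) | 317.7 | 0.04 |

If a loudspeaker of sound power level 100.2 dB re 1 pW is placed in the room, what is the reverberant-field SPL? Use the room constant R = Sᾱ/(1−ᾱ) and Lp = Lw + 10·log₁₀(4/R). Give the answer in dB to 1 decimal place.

Σ(Sᵢαᵢ) = 285.4×0.04 + 285.4×0.03 + 317.7×0.04 = 32.686; total area S = 888.5 m².
ᾱ = 0.0368, so room constant R = A/(1−ᾱ) = 33.935 m².
Lp = 100.2 + 10·log₁₀(4/33.935) = 100.2 + (-9.29) = 90.9 dB.

90.9 dB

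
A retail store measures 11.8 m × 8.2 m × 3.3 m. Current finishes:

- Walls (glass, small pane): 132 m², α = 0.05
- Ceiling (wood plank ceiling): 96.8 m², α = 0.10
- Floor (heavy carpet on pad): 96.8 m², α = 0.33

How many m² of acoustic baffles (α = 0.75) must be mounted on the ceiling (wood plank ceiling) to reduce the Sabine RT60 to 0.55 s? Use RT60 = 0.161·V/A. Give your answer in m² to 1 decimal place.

69.6

Equivalent absorption area: A₁ = 132×0.05 + 96.8×0.10 + 96.8×0.33 = 48.224 m².
V = 319.308 m³. Target absorption A₂ = 0.161 × 319.308 / 0.55 = 93.470 sabins.
Absorption to add: 93.470 − 48.224 = 45.246 sabins.
Each m² of panel replacing the ceiling (wood plank ceiling) adds (0.75 − 0.10) = 0.65 sabins.
Panel area = 45.246 / 0.65 = 69.6 m².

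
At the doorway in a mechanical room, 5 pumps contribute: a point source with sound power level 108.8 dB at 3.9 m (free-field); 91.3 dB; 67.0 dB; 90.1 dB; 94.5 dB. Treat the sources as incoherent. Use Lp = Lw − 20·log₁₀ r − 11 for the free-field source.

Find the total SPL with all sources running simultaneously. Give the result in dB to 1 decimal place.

Source at 3.9 m: Lp = 108.8 − 20·log₁₀(3.9) − 11 = 86.0 dB.
Converting to relative power and adding: 10^(86.0/10) + 10^(91.3/10) + 10^(67.0/10) + 10^(90.1/10) + 10^(94.5/10) = 5.594e+09.
Back to dB: 10·log₁₀ Σ = 97.5 dB.

97.5 dB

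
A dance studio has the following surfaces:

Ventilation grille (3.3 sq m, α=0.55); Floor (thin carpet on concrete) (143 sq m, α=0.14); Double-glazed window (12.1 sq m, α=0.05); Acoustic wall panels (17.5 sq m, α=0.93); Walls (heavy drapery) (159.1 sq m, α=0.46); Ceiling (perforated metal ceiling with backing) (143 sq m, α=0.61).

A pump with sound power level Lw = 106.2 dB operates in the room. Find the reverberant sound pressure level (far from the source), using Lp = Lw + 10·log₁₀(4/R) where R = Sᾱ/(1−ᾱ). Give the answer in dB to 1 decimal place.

Σ(Sᵢαᵢ) = 3.3×0.55 + 143×0.14 + 12.1×0.05 + 17.5×0.93 + 159.1×0.46 + 143×0.61 = 199.131; total area S = 478.0 sq m.
ᾱ = 199.131/478.0 = 0.4166; R = Sᾱ/(1−ᾱ) = 199.131/(1−0.4166) = 341.328 sq m.
Lp = Lw + 10 log₁₀(4/R) = 106.2 -19.31 = 86.9 dB.

86.9 dB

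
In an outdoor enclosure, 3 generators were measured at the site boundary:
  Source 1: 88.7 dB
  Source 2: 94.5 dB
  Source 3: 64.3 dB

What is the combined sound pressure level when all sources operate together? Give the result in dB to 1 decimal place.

95.5 dB

Σ 10^(Lᵢ/10) = 3.562e+09.
Combined level = 10 log₁₀(3.562e+09) = 95.5 dB.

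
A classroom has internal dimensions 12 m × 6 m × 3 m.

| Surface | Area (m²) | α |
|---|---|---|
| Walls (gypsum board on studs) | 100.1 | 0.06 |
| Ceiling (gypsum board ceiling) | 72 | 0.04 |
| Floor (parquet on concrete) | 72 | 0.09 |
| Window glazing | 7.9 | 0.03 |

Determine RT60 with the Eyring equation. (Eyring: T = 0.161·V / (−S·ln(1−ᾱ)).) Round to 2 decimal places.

2.16 seconds

S = Σ Sᵢ = 252.0 m².
Σ(Sᵢαᵢ) = 100.1×0.06 + 72×0.04 + 72×0.09 + 7.9×0.03 = 15.603.
ᾱ = 15.603 / 252.0 = 0.0619.
−S·ln(1−ᾱ) = −252.0 × ln(1 − 0.0619) = 16.102.
V = 12 × 6 × 3 = 216 m³.
RT60 = 0.161 × 216 / 16.102 = 2.16 s.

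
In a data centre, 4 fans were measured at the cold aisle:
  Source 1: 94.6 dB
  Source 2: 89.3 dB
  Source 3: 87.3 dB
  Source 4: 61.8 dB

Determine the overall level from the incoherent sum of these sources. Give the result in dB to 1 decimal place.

96.3 dB

Σ 10^(Lᵢ/10) = 4.274e+09.
Combined level = 10 log₁₀(4.274e+09) = 96.3 dB.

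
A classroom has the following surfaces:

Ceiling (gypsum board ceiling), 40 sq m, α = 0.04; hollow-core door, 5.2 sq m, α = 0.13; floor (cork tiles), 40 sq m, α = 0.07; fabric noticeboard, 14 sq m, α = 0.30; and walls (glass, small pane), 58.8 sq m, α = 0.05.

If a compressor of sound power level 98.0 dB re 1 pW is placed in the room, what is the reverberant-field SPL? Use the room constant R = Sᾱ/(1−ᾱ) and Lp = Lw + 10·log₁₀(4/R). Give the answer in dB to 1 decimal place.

Σ(Sᵢαᵢ) = 40·0.04 + 5.2·0.13 + 40·0.07 + 14·0.30 + 58.8·0.05 = 12.216; total area S = 158.0 sq m.
ᾱ = 0.0773, so room constant R = A/(1−ᾱ) = 13.239 sq m.
Lp = Lw + 10 log₁₀(4/R) = 98.0 -5.20 = 92.8 dB.

92.8 dB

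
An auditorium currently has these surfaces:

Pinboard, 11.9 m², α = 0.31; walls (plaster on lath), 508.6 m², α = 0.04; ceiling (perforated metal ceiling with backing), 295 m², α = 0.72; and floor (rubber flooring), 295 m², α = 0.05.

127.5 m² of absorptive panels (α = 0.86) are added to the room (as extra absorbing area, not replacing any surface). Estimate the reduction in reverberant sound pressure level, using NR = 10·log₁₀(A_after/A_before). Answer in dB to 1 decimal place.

Summing Sᵢαᵢ: 3.689 + 20.344 + 212.400 + 14.750 → A_before = 251.183 sabins.
Added absorption = 127.5 × 0.86 = 109.650 sabins.
New total A_after = 360.833 sabins.
Reduction = 10 log₁₀(A_after/A_before) = 10 log₁₀(1.4365) = 1.6 dB.

1.6 dB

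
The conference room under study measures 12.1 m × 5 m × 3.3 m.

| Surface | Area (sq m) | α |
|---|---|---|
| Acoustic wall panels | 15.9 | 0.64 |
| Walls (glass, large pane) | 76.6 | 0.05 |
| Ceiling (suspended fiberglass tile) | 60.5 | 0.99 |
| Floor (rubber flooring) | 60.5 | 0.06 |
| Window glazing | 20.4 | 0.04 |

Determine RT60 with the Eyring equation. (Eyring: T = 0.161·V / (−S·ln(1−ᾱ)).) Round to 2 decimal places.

Total surface area S = 15.9 + 76.6 + 60.5 + 60.5 + 20.4 = 233.9 sq m.
Absorption A = 15.9×0.64 + 76.6×0.05 + 60.5×0.99 + 60.5×0.06 + 20.4×0.04 = 78.347 sabins.
Mean coefficient ᾱ = A/S = 0.3350.
Eyring denominator: −S ln(1−ᾱ) = 95.424.
V = 12.1 × 5 × 3.3 = 199.65 m³.
T = 0.161·V/[−S·ln(1−ᾱ)] = 0.161·199.65/95.424 = 0.34 s.

0.34 sec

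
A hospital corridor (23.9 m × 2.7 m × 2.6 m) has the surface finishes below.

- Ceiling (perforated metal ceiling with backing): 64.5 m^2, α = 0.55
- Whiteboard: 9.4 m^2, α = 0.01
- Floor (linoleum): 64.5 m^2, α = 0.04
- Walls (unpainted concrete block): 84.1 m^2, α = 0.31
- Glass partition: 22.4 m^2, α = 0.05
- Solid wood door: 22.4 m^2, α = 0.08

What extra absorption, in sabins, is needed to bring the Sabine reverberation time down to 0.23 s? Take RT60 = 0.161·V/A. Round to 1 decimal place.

Equivalent absorption area: A₁ = 64.5·0.55 + 9.4·0.01 + 64.5·0.04 + 84.1·0.31 + 22.4·0.05 + 22.4·0.08 = 67.132 m^2.
For T = 0.23 s, need A₂ = 0.161·V/T = 0.161·167.778/0.23 = 117.445 sabins.
Additional absorption ΔA = 117.445 − 67.132 = 50.3 sabins.

50.3 sabins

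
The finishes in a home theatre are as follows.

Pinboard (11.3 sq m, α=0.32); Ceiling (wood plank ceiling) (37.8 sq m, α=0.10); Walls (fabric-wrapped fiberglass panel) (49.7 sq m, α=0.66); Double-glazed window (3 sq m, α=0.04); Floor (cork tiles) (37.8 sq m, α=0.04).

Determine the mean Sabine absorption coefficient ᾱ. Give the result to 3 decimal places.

0.300

S = Σ Sᵢ = 11.3 + 37.8 + 49.7 + 3 + 37.8 = 139.6 sq m.
Σ(Sᵢαᵢ) = 11.3×0.32 + 37.8×0.10 + 49.7×0.66 + 3×0.04 + 37.8×0.04 = 41.830.
ᾱ = A/S = 0.300.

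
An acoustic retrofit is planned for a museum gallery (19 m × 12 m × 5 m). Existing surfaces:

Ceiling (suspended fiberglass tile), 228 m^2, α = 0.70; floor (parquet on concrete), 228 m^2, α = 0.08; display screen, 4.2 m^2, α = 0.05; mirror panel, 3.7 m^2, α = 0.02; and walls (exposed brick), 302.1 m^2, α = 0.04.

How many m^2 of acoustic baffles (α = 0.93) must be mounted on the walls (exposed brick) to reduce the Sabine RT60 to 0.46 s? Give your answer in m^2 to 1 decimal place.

A₁ = Σ Sᵢαᵢ = 228×0.70 + 228×0.08 + 4.2×0.05 + 3.7×0.02 + 302.1×0.04 = 190.208 sabins.
Required A₂ = 0.161·1140/0.46 = 399.000 sabins.
Absorption to add: 399.000 − 190.208 = 208.792 sabins.
Net gain per m^2: Δα = 0.93 − 0.04 = 0.89.
Panel area = 208.792 / 0.89 = 234.6 m^2.

234.6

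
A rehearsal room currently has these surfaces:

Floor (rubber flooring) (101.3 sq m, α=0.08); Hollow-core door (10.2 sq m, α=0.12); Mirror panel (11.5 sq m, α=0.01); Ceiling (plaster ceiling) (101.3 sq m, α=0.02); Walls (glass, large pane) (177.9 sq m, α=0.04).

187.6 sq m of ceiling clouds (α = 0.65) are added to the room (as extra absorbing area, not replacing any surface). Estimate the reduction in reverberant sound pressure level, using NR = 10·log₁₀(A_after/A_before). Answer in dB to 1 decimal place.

Equivalent absorption area: A_before = 101.3×0.08 + 10.2×0.12 + 11.5×0.01 + 101.3×0.02 + 177.9×0.04 = 18.585 sq m.
Added absorption = 187.6 × 0.65 = 121.940 sabins.
New total A_after = 140.525 sabins.
Reduction = 10 log₁₀(A_after/A_before) = 10 log₁₀(7.5612) = 8.8 dB.

8.8 dB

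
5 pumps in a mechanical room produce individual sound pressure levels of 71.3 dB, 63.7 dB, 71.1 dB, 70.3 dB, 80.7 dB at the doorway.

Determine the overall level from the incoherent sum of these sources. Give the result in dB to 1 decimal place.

Sum in the linear (power) domain: Σ 10^(Lᵢ/10) = 10^(71.3/10) + 10^(63.7/10) + 10^(71.1/10) + 10^(70.3/10) + 10^(80.7/10) = 1.569e+08.
Back to dB: 10·log₁₀ Σ = 82.0 dB.

82.0 dB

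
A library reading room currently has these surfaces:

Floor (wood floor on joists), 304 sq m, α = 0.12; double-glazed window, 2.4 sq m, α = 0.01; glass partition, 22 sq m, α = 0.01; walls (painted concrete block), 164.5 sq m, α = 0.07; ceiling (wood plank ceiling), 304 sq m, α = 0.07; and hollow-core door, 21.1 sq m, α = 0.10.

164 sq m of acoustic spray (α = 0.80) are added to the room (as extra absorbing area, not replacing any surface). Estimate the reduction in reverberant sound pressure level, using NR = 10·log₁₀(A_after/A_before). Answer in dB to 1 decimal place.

Equivalent absorption area: A_before = 304×0.12 + 2.4×0.01 + 22×0.01 + 164.5×0.07 + 304×0.07 + 21.1×0.10 = 71.629 sq m.
Treatment contributes 164·0.80 = 131.200 sabins.
A_after = 71.629 + 131.200 = 202.829 sabins.
Reduction = 10 log₁₀(A_after/A_before) = 10 log₁₀(2.8317) = 4.5 dB.

4.5 dB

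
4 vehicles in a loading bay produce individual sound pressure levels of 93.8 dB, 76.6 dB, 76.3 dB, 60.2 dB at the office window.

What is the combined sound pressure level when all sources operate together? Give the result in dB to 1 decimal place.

94.0 dB

Sum in the linear (power) domain: Σ 10^(Lᵢ/10) = 10^(93.8/10) + 10^(76.6/10) + 10^(76.3/10) + 10^(60.2/10) = 2.488e+09.
Combined level = 10 log₁₀(2.488e+09) = 94.0 dB.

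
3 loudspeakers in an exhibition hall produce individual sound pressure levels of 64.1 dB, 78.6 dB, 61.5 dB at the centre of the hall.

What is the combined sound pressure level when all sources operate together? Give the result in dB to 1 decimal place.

78.8 dB

Σ 10^(Lᵢ/10) = 7.643e+07.
Combined level = 10 log₁₀(7.643e+07) = 78.8 dB.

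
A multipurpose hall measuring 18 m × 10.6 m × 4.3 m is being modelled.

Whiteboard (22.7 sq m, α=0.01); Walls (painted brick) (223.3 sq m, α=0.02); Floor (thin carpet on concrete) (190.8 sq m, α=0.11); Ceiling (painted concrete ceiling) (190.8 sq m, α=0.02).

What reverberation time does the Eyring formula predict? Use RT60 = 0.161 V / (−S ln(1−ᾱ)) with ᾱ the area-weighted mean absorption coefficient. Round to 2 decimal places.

4.37 seconds

Total surface area S = 22.7 + 223.3 + 190.8 + 190.8 = 627.6 sq m.
Σ(Sᵢαᵢ) = 22.7·0.01 + 223.3·0.02 + 190.8·0.11 + 190.8·0.02 = 29.497.
Mean coefficient ᾱ = A/S = 0.0470.
Eyring denominator: −S ln(1−ᾱ) = 30.213.
V = 18 × 10.6 × 4.3 = 820.44 m³.
T = 0.161·V/[−S·ln(1−ᾱ)] = 0.161·820.44/30.213 = 4.37 s.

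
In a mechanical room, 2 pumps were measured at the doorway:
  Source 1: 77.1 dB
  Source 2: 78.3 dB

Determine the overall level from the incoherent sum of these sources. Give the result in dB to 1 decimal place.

80.8 dB

Sum in the linear (power) domain: Σ 10^(Lᵢ/10) = 10^(77.1/10) + 10^(78.3/10) = 1.189e+08.
L_total = 10·log₁₀(1.189e+08) = 80.8 dB.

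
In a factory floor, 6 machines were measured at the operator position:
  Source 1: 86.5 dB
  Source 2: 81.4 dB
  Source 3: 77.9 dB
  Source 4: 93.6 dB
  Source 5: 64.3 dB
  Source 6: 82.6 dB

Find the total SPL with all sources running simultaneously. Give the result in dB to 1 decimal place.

94.9 dB

Sum in the linear (power) domain: Σ 10^(Lᵢ/10) = 10^(86.5/10) + 10^(81.4/10) + 10^(77.9/10) + 10^(93.6/10) + 10^(64.3/10) + 10^(82.6/10) = 3.122e+09.
Combined level = 10 log₁₀(3.122e+09) = 94.9 dB.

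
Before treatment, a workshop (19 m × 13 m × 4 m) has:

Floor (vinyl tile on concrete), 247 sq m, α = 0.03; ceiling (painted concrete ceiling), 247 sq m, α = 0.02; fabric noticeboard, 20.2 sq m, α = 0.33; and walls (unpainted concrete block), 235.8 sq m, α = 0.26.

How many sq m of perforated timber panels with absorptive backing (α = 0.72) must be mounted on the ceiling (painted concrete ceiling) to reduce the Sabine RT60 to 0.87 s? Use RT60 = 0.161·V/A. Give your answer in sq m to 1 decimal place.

Total absorption A₁ = 247×0.03 + 247×0.02 + 20.2×0.33 + 235.8×0.26
  = 7.410 + 4.940 + 6.666 + 61.308 = 80.324 sq m sabins.
V = 988 m³. Target absorption A₂ = 0.161 × 988 / 0.87 = 182.837 sabins.
ΔA needed = 182.837 − 80.324 = 102.513 sabins.
Net gain per sq m: Δα = 0.72 − 0.02 = 0.70.
Panel area = 102.513 / 0.70 = 146.4 sq m.

146.4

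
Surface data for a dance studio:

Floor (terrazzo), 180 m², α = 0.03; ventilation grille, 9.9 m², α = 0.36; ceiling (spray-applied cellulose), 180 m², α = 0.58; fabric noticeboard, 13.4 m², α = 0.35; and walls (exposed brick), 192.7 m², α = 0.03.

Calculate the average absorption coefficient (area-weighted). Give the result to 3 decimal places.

S = Σ Sᵢ = 180 + 9.9 + 180 + 13.4 + 192.7 = 576.0 m².
Weighted sum Σ Sα = 123.835.
ᾱ = A/S = 0.215.

0.215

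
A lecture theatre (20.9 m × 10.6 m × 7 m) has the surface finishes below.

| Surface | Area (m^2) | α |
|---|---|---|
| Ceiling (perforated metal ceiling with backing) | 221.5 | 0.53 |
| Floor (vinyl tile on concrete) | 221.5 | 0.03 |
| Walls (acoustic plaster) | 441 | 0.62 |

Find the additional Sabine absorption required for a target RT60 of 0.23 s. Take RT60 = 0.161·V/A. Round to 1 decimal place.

Total absorption A₁ = 221.5·0.53 + 221.5·0.03 + 441·0.62
  = 117.395 + 6.645 + 273.420 = 397.460 m^2 sabins.
Target A₂ = 0.161·1550.78/0.23 = 1085.546 sabins (V = 1550.78 m³).
ΔA = A₂ − A₁ = 1085.546 − 397.460 = 688.1 sabins.

688.1 sabins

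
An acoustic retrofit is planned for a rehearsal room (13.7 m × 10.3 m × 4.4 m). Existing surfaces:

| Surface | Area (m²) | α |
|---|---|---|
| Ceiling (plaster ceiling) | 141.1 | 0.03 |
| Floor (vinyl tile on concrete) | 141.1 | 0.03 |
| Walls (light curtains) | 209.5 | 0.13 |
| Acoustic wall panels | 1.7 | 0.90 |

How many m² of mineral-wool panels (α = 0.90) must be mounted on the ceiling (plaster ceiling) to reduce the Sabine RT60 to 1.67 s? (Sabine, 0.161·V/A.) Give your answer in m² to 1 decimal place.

Equivalent absorption area: A₁ = 141.1*0.03 + 141.1*0.03 + 209.5*0.13 + 1.7*0.90 = 37.231 m².
Required A₂ = 0.161·620.884/1.67 = 59.858 sabins.
ΔA needed = 59.858 − 37.231 = 22.627 sabins.
Net gain per m²: Δα = 0.90 − 0.03 = 0.87.
Area = ΔA/Δα = 22.627/0.87 = 26.0 m².

26.0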